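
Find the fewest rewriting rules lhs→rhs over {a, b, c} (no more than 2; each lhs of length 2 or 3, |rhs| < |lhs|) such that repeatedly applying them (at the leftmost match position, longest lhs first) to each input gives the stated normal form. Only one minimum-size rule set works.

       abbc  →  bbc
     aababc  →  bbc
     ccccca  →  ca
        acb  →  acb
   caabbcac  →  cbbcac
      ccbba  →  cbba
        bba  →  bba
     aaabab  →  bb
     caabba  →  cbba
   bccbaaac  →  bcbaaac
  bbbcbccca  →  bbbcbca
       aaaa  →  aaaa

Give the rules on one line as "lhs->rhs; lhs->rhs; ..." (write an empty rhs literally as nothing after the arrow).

ab->b; cc->c

  | abbc => bbc
  | aababc => ababc => babc => bbc
  | ccccca => cccca => ccca => cca => ca
  | acb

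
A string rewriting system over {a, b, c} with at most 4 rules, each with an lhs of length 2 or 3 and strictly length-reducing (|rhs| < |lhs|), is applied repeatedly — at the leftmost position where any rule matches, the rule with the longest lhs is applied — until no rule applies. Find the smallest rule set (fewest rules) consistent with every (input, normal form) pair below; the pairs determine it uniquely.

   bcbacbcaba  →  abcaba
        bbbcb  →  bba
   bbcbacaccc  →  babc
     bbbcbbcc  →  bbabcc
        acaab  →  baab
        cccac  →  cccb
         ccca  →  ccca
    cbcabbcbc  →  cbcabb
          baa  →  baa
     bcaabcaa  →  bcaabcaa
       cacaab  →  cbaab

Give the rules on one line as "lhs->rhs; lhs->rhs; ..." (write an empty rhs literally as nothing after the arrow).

ac->b; acb->b; acc->; bcb->a

  | bcbacbcaba => aacbcaba => abcaba
  | bbbcb => bba
  | bbcbacaccc => baacaccc => babaccc => babc
  | bbbcbbcc => bbabcc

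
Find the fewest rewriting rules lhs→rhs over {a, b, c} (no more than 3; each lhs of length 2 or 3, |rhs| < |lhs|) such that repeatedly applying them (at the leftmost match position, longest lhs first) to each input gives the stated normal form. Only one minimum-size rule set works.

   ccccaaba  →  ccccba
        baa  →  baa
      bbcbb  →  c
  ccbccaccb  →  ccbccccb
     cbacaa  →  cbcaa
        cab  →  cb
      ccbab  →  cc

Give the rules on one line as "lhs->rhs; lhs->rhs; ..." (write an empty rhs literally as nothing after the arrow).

  | ccccaaba => ccccaba => ccccba
  | baa
  | bbcbb => cbb => c
  | ccbccaccb => ccbccccb

ab->b; ac->c; bb->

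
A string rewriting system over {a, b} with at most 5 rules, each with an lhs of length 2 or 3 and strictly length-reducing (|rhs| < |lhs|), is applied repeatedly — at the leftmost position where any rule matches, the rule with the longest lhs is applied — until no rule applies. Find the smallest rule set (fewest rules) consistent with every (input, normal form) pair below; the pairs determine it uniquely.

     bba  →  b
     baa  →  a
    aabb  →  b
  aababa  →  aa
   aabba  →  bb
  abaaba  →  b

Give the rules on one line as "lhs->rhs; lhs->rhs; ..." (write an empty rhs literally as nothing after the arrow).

aab->a; ab->b; aba->bb; ba->

  | bba => b
  | baa => a
  | aabb => ab => b
  | aababa => aaba => aa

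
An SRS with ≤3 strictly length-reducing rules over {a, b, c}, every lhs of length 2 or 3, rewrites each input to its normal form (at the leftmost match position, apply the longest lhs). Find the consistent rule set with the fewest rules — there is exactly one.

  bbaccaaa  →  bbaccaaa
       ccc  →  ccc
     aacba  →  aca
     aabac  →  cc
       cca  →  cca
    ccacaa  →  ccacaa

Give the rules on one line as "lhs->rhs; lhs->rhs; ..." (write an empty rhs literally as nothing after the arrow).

  | bbaccaaa
  | ccc
  | aacba => aca
  | aabac => acbc => cc

aba->cb; acb->c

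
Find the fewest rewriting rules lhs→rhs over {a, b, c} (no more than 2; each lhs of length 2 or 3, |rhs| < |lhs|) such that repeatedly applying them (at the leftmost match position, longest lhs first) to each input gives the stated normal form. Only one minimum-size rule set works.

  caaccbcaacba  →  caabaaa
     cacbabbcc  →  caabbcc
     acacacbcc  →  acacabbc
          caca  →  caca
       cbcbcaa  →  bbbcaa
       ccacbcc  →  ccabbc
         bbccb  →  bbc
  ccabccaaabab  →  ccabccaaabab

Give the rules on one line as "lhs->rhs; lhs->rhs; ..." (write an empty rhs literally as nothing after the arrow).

  | caaccbcaacba => caacbbaacba => caabaacba => caabaaa
  | cacbabbcc => caabbcc
  | acacacbcc => acacabbc
  | caca

cb->; cbc->bb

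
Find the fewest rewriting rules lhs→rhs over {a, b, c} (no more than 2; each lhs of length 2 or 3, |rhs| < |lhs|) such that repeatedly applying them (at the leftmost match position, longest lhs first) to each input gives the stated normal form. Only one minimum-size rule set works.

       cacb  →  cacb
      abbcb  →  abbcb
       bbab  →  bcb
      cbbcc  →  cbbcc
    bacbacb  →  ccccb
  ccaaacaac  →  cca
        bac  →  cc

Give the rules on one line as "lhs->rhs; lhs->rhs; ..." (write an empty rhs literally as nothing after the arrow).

aac->; ba->c

  | cacb
  | abbcb
  | bbab => bcb
  | cbbcc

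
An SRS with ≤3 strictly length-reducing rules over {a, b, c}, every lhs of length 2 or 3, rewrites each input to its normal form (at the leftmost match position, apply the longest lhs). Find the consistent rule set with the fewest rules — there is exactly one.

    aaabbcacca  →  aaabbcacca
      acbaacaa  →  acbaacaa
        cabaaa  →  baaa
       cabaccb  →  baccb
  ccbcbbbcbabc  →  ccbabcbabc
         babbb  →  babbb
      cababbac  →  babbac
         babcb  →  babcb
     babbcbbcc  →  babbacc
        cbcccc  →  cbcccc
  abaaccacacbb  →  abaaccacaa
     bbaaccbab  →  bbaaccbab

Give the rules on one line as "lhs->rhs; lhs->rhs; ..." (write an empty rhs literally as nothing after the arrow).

  | aaabbcacca
  | acbaacaa
  | cabaaa => baaa
  | cabaccb => baccb

cab->b; cbb->a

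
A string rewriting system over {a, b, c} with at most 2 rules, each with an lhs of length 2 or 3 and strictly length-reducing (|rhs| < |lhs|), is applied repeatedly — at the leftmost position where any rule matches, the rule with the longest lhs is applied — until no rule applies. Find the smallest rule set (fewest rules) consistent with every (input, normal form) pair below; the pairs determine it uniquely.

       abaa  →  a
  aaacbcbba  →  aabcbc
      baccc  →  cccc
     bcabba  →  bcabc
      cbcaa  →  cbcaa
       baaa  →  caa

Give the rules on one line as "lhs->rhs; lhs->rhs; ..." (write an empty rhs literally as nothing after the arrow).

  | abaa => aca => a
  | aaacbcbba => aabcbba => aabcbc
  | baccc => cccc
  | bcabba => bcabc

ac->; ba->c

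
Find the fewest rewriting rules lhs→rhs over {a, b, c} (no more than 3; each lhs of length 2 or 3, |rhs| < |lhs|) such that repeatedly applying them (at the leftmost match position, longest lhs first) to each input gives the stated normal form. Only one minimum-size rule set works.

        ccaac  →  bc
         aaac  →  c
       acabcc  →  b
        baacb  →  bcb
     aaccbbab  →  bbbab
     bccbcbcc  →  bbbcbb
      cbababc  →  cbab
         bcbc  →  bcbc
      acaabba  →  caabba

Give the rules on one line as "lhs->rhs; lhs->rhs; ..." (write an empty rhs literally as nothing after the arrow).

abc->; ac->c; cc->b

  | ccaac => baac => bac => bc
  | aaac => aac => ac => c
  | acabcc => cabcc => cc => b
  | baacb => bacb => bcb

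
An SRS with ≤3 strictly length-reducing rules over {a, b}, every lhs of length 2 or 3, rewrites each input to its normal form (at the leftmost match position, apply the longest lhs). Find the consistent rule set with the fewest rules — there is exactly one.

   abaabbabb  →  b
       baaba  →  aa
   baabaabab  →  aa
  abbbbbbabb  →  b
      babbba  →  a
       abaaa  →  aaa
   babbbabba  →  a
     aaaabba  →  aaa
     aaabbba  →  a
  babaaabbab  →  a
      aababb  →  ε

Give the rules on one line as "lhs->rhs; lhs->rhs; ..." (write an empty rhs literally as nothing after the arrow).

ab->; ba->a

  | abaabbabb => aabbabb => ababb => abb => b
  | baaba => aaba => aa
  | baabaabab => aabaabab => aaabab => aaab => aa
  | abbbbbbabb => bbbbbabb => bbbbabb => bbbabb => bbabb => babb => abb => b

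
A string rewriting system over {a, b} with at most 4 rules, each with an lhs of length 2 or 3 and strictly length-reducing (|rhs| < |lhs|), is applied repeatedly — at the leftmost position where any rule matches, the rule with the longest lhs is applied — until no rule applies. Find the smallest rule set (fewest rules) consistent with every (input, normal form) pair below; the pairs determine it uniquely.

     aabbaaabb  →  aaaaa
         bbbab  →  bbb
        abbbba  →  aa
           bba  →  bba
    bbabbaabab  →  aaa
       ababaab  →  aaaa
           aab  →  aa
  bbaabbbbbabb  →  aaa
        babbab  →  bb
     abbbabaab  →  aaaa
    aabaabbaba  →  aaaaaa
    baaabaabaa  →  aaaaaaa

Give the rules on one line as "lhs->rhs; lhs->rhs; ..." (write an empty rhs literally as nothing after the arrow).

ab->a; baa->aa; bab->b

  | aabbaaabb => aabaaabb => aaaaabb => aaaaab => aaaaa
  | bbbab => bbb
  | abbbba => abbba => abba => aba => aa
  | bba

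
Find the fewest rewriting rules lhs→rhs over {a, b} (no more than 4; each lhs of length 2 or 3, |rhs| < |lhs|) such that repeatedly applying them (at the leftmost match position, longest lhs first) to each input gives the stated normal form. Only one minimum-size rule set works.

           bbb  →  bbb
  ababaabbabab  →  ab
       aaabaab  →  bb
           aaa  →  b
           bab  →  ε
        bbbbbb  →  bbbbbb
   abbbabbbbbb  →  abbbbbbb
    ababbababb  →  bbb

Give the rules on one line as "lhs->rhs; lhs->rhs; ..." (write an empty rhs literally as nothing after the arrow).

  | bbb
  | ababaabbabab => aaabbabab => babbabab => babab => ab
  | aaabaab => babaab => aab => bb
  | aaa => ba => b

aa->b; ba->b; bab->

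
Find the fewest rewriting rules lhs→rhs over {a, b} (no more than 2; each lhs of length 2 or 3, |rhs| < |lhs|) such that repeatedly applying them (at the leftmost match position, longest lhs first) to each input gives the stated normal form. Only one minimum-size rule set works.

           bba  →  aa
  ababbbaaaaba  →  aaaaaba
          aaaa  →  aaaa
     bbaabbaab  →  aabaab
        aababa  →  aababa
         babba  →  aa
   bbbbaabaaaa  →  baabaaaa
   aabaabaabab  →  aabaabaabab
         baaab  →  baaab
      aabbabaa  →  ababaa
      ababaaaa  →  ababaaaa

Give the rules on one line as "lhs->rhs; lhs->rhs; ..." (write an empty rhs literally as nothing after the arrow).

  | bba => aa
  | ababbbaaaaba => abbbaaaaba => bbaaaaba => aaaaaba
  | aaaa
  | bbaabbaab => aaabbaab => aabaab

abb->b; bb->a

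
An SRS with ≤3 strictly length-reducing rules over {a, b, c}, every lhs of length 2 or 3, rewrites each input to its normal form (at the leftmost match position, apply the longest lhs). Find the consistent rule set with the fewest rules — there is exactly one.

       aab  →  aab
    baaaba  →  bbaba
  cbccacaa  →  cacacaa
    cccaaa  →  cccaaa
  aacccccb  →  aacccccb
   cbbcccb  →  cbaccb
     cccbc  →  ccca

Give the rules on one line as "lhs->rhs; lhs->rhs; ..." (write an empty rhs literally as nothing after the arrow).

baa->bb; bc->a

  | aab
  | baaaba => bbaba
  | cbccacaa => cacacaa
  | cccaaa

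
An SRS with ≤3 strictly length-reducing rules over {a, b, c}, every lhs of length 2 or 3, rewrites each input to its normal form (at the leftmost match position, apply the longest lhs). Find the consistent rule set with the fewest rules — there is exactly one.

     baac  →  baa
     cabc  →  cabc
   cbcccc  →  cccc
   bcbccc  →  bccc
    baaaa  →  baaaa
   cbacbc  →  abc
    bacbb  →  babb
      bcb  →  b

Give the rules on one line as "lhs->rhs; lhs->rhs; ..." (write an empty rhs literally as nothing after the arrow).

ac->a; cb->

  | baac => baa
  | cabc
  | cbcccc => cccc
  | bcbccc => bccc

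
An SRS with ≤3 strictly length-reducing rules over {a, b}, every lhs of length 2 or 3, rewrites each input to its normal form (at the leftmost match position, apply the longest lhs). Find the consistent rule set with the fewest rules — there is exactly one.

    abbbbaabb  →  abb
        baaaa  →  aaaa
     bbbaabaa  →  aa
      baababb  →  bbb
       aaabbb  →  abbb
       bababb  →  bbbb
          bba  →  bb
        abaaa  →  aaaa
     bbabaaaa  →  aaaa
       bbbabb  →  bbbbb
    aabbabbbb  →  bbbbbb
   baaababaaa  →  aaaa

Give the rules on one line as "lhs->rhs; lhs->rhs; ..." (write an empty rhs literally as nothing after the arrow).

  | abbbbaabb => abbbaabb => abbaabb => abaabb => aaabb => abb
  | baaaa => aaaa
  | bbbaabaa => bbaabaa => baabaa => aabaa => baa => aa
  | baababb => aababb => babb => bbb

aab->b; ba->b; baa->aa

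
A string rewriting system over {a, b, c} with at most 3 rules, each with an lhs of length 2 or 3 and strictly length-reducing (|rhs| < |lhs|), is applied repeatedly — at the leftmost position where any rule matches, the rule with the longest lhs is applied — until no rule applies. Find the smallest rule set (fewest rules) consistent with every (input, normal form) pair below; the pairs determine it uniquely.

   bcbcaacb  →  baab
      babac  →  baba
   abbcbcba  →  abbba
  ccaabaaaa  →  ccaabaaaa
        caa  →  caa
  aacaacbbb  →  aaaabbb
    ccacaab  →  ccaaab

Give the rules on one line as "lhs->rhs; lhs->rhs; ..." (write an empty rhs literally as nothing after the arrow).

  | bcbcaacb => baacb => baab
  | babac => baba
  | abbcbcba => abbba
  | ccaabaaaa

ac->a; cbc->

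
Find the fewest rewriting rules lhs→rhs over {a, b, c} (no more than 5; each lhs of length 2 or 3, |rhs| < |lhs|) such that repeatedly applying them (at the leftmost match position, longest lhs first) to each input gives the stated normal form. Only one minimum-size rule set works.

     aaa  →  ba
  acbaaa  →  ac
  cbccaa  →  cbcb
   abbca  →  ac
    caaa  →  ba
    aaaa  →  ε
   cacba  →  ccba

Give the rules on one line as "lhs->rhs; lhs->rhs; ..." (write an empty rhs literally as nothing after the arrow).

  | aaa => ba
  | acbaaa => acbba => aca => ac
  | cbccaa => cbcb
  | abbca => aca => ac

aa->b; bb->; ca->c; caa->b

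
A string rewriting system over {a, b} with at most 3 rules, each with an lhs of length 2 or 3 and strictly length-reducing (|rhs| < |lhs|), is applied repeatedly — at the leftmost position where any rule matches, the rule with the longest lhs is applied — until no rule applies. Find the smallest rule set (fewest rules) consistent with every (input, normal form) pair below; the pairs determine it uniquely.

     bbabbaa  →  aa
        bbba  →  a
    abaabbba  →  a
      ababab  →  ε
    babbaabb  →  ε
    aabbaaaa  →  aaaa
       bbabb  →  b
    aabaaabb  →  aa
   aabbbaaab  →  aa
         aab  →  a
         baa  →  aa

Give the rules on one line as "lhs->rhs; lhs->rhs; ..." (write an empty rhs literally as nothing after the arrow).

  | bbabbaa => babbaa => abbaa => baa => aa
  | bbba => bba => ba => a
  | abaabbba => aabbba => abba => ba => a
  | ababab => abab => ab => ε

ab->; ba->a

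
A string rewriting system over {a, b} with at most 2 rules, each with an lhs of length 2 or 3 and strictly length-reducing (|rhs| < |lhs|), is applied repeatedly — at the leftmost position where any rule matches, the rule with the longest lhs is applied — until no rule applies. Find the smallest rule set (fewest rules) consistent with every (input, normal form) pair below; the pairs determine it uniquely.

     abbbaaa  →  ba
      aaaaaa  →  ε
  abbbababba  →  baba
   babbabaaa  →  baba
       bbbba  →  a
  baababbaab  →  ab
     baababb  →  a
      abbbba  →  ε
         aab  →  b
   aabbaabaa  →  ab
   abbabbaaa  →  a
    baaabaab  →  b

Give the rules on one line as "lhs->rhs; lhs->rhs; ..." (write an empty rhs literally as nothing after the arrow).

aa->; bb->a

  | abbbaaa => aabaaa => baaa => ba
  | aaaaaa => aaaa => aa => ε
  | abbbababba => aabababba => bababba => babaaa => baba
  | babbabaaa => baaabaaa => babaaa => baba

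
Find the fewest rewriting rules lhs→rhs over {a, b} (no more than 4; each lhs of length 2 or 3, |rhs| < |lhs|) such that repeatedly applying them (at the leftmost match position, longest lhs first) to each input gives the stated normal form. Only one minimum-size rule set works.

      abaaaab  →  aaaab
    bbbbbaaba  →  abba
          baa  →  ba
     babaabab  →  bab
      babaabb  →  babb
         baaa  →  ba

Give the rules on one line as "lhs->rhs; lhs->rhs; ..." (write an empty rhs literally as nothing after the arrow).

aba->a; baa->ba; bbb->a

  | abaaaab => aaaab
  | bbbbbaaba => abbaaba => abbaba => abba
  | baa => ba
  | babaabab => baabab => babab => bab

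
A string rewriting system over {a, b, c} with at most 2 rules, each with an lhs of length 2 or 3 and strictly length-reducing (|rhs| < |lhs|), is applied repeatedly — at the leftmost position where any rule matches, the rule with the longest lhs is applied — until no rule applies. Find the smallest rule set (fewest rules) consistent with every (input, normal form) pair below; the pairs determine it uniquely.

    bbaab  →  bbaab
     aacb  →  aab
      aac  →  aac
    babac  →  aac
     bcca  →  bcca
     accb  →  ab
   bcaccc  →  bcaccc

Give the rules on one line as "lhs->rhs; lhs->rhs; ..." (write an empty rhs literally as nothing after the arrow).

bab->a; cb->b

  | bbaab
  | aacb => aab
  | aac
  | babac => aac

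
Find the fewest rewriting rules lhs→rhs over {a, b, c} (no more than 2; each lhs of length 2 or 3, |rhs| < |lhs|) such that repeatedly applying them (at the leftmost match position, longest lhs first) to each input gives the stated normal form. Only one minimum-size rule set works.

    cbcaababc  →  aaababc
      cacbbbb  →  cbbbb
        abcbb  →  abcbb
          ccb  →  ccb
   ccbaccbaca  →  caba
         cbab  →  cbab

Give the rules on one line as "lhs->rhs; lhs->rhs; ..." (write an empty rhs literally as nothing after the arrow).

ac->; cbc->a

  | cbcaababc => aaababc
  | cacbbbb => cbbbb
  | abcbb
  | ccb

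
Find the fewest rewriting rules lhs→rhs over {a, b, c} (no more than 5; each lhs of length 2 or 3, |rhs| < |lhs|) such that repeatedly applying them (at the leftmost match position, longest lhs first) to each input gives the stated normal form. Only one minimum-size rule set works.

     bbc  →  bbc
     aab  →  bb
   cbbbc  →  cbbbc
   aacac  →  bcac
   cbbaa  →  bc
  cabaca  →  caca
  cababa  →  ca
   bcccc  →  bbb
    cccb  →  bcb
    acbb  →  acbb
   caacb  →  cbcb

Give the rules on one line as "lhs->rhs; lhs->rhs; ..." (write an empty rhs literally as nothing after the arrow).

aa->b; ba->; cba->bc; cc->b

  | bbc
  | aab => bb
  | cbbbc
  | aacac => bcac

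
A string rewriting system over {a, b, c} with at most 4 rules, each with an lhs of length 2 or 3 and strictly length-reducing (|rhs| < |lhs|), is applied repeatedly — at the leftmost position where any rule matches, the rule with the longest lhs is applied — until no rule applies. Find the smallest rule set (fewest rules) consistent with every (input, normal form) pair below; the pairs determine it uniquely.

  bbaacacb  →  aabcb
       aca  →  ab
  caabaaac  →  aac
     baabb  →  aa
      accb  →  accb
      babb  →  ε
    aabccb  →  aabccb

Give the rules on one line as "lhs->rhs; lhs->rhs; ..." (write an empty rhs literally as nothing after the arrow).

  | bbaacacb => aacacb => aabcb
  | aca => ab
  | caabaaac => babaaac => baaac => aac
  | baabb => abb => aa

abb->aa; ba->; bb->; ca->b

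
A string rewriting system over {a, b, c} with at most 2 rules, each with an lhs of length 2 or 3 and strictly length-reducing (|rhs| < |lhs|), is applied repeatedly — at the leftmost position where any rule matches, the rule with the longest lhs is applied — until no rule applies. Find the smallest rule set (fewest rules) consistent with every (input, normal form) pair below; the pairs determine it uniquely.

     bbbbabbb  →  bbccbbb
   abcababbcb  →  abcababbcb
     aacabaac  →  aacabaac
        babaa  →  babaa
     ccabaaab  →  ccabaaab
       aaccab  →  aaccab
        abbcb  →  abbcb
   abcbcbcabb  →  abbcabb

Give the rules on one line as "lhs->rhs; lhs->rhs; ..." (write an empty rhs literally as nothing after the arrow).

bba->cc; cbc->

  | bbbbabbb => bbccbbb
  | abcababbcb
  | aacabaac
  | babaa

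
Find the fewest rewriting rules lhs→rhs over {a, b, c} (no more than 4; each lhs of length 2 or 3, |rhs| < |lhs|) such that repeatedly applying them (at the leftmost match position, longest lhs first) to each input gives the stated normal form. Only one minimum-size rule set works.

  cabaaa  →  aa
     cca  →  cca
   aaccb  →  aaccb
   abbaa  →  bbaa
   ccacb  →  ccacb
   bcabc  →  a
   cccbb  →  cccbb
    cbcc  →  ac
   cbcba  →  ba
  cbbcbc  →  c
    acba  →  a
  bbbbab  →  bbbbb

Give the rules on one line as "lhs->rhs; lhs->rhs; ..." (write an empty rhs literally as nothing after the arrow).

ab->b; bc->c; cba->; cbc->a

  | cabaaa => cbaaa => aa
  | cca
  | aaccb
  | abbaa => bbaa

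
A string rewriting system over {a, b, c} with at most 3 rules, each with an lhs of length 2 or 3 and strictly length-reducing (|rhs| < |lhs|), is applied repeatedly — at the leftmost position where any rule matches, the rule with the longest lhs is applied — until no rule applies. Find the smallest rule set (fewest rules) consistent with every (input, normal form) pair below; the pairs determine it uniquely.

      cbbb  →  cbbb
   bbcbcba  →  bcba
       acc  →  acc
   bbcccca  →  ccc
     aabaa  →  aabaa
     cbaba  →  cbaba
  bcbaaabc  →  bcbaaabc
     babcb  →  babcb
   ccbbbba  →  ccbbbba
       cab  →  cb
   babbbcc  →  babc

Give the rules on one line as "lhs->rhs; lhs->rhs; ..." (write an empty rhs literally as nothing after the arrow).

bbc->; ca->c

  | cbbb
  | bbcbcba => bcba
  | acc
  | bbcccca => ccca => ccc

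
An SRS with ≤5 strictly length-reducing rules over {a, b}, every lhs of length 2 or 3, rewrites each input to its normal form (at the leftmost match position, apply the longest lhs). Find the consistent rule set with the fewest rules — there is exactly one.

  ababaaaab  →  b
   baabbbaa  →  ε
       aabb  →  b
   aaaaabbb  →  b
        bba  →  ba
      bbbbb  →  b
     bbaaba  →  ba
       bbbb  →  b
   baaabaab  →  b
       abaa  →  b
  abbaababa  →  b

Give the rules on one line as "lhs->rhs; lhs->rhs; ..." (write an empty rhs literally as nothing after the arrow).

ab->b; aba->ab; baa->; bb->b

  | ababaaaab => abbaaaab => bbaaaab => baaaab => aab => ab => b
  | baabbbaa => bbbaa => bbaa => baa => ε
  | aabb => abb => bb => b
  | aaaaabbb => aaaabbb => aaabbb => aabbb => abbb => bbb => bb => b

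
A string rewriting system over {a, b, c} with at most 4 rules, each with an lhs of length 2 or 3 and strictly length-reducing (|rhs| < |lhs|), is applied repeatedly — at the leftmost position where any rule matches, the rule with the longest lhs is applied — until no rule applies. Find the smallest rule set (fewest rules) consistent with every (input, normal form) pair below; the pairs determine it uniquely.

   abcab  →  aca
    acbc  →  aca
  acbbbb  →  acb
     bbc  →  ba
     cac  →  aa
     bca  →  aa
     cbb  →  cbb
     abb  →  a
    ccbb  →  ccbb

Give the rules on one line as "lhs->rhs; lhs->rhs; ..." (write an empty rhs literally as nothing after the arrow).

ab->a; bbb->; bc->a; cac->aa

  | abcab => acab => aca
  | acbc => aca
  | acbbbb => acb
  | bbc => ba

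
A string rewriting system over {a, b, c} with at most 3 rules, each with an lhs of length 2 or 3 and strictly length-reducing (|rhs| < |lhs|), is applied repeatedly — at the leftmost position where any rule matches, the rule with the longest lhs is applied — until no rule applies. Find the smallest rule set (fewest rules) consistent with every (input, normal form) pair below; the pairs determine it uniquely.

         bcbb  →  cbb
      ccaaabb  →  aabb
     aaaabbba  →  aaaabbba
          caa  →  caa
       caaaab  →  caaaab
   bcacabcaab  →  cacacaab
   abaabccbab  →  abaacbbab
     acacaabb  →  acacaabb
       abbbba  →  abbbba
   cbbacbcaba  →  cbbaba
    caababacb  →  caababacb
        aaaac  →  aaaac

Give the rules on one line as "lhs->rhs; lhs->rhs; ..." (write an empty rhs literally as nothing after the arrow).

bc->c; bcc->cb; cca->

  | bcbb => cbb
  | ccaaabb => aabb
  | aaaabbba
  | caa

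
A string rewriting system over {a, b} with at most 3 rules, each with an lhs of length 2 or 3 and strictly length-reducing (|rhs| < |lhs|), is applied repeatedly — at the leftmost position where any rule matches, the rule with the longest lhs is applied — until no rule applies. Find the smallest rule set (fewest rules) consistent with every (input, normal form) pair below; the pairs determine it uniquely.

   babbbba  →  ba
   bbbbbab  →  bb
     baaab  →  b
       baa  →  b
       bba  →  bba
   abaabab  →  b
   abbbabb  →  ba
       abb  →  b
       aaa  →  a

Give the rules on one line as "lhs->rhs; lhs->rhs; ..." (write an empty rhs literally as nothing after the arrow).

aa->; ab->; bbb->ba

  | babbbba => bbbba => baba => ba
  | bbbbbab => babbab => bbab => bb
  | baaab => bab => b
  | baa => b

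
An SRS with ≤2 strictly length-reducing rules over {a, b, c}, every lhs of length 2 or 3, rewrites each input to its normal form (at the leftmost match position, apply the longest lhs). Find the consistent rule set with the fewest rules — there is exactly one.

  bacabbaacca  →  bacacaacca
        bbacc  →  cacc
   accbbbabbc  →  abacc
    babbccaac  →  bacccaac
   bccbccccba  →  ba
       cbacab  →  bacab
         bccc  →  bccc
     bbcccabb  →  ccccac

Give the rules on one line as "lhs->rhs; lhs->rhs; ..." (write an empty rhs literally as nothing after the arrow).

  | bacabbaacca => bacacaacca
  | bbacc => cacc
  | accbbbabbc => acbbbabbc => abbbabbc => acbabbc => ababbc => abacc
  | babbccaac => bacccaac

bb->c; cb->b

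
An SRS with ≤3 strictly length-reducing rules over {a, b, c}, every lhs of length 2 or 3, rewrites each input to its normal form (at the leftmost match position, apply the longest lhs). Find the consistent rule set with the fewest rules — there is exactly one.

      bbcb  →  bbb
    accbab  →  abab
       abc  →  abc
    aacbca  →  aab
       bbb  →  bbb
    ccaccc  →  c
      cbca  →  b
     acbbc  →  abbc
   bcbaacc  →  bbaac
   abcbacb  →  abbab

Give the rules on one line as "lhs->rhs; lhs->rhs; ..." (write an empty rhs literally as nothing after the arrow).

ca->; cb->b; cc->c

  | bbcb => bbb
  | accbab => acbab => abab
  | abc
  | aacbca => aabca => aab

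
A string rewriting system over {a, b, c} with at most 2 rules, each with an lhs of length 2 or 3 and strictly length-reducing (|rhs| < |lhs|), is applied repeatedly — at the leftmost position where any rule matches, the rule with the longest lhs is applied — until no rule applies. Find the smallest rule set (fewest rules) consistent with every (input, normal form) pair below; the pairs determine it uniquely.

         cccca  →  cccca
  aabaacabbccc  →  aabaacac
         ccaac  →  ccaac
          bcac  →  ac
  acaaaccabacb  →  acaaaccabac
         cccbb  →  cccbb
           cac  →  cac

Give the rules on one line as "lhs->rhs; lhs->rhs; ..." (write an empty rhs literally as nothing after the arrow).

  | cccca
  | aabaacabbccc => aabaacabcc => aabaacac
  | ccaac
  | bcac => ac

acb->ac; bc->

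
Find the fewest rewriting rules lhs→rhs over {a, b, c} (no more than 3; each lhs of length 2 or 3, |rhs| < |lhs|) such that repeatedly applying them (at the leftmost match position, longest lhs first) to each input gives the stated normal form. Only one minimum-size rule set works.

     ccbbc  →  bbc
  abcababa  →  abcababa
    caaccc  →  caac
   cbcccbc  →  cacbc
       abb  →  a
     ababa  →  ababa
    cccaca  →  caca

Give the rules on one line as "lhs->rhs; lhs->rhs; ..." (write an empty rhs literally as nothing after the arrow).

  | ccbbc => bbc
  | abcababa
  | caaccc => caac
  | cbcccbc => cacbc

abb->a; bcc->a; cc->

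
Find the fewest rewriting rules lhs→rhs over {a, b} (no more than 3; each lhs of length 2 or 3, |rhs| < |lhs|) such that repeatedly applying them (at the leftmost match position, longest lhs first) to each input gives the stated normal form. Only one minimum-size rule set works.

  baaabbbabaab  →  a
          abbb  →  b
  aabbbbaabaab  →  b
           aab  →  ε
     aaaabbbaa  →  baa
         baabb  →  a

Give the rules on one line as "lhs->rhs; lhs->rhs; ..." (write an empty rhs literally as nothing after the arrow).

  | baaabbbabaab => babbabaab => bbbabaab => ababaab => babaab => bbaab => aaab => a
  | abbb => bbb => ab => b
  | aabbbbaabaab => bbbaabaab => abaabaab => baabaab => baab => b
  | aab => ε

aab->; ab->b; bb->a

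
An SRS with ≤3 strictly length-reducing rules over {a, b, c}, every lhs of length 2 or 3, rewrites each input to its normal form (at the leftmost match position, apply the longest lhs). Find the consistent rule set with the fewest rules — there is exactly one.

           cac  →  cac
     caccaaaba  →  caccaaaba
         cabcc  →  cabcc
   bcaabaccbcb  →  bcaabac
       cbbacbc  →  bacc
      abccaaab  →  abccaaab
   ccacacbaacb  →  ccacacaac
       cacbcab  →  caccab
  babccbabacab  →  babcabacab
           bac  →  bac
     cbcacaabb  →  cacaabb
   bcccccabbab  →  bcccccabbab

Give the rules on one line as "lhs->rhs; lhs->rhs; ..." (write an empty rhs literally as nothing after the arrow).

acb->ac; cb->

  | cac
  | caccaaaba
  | cabcc
  | bcaabaccbcb => bcaabaccb => bcaabac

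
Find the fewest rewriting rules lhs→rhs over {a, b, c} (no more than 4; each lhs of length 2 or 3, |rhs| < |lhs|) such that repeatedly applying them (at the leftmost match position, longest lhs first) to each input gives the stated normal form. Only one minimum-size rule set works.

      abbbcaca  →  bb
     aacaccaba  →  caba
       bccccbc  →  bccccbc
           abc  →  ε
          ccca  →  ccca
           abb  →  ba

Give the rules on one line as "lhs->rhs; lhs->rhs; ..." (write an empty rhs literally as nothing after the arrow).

abb->ba; abc->; aca->b

  | abbbcaca => babcaca => baca => bb
  | aacaccaba => abccaba => caba
  | bccccbc
  | abc => ε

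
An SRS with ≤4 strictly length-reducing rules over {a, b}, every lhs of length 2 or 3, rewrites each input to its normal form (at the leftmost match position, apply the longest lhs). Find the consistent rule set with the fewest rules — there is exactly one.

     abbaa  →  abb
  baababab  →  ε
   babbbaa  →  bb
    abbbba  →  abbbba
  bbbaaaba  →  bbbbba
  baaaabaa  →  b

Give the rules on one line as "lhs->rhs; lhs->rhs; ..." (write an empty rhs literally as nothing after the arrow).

  | abbaa => abb
  | baababab => bbabab => bab => ε
  | babbbaa => bbaa => bb
  | abbbba

aa->; aaa->b; bab->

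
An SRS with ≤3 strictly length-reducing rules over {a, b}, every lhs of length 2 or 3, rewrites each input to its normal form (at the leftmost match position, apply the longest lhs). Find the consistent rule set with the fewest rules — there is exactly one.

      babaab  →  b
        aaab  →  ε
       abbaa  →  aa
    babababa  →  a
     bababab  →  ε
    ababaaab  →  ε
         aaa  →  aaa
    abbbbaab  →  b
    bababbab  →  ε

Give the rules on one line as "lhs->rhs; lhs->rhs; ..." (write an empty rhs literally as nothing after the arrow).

  | babaab => abaab => aab => b
  | aaab => ab => ε
  | abbaa => baa => aa
  | babababa => abababa => ababa => aba => a

aab->b; ab->; ba->a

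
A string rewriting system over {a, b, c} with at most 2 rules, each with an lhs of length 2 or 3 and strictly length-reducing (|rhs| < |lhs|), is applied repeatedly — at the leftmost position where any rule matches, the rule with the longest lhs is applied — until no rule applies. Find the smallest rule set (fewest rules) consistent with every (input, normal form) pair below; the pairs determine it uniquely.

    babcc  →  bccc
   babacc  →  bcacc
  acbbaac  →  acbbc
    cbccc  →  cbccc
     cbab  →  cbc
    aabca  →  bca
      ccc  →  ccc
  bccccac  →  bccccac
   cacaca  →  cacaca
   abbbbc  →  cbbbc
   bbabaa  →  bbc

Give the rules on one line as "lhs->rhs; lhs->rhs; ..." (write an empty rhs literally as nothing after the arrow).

  | babcc => bccc
  | babacc => bcacc
  | acbbaac => acbbc
  | cbccc

aa->; ab->c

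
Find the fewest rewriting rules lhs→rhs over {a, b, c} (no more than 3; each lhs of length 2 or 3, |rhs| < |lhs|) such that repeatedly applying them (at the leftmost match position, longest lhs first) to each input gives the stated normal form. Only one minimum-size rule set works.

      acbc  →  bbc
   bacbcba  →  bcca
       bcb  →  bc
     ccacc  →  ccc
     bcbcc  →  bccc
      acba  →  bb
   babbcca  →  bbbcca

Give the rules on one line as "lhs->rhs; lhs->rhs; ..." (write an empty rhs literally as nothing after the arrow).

ac->b; ba->b; cb->c

  | acbc => bbc
  | bacbcba => bcbcba => bccba => bcca
  | bcb => bc
  | ccacc => ccbc => ccc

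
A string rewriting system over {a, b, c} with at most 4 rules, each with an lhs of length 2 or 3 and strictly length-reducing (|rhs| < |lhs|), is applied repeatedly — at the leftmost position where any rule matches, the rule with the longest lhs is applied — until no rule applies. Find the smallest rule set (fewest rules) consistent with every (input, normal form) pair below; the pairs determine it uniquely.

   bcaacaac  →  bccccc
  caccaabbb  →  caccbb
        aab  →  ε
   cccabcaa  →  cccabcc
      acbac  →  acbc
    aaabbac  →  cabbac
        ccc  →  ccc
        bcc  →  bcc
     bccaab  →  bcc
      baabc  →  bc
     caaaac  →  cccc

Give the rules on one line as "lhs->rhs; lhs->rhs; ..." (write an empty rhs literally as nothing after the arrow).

aa->c; aab->; cba->cb

  | bcaacaac => bcccaac => bccccc
  | caccaabbb => caccbb
  | aab => ε
  | cccabcaa => cccabcc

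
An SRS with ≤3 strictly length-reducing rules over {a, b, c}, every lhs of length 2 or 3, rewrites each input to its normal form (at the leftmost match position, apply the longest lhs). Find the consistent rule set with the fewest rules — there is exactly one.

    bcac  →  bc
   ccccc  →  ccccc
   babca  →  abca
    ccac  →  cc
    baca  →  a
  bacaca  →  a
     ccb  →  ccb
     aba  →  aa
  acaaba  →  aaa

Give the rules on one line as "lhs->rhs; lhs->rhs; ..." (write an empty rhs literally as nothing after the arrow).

  | bcac => bc
  | ccccc
  | babca => abca
  | ccac => cc

ac->; ba->a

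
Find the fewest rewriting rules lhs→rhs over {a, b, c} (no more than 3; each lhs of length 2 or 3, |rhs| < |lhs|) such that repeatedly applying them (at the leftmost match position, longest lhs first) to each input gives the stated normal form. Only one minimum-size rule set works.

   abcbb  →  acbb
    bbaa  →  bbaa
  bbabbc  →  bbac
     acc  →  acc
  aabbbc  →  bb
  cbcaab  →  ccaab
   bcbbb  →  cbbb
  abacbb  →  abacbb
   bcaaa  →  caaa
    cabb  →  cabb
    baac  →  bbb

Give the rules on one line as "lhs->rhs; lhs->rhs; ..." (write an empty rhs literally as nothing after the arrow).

aac->bb; bc->c

  | abcbb => acbb
  | bbaa
  | bbabbc => bbabc => bbac
  | acc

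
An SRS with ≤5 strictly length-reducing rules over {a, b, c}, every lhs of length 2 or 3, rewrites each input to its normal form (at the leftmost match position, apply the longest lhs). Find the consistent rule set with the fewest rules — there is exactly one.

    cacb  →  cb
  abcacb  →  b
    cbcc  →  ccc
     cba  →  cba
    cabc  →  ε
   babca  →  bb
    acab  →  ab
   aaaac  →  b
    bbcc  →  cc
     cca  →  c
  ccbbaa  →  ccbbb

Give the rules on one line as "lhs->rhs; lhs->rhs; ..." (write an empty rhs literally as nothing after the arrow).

aa->b; bc->; bcc->cc; ca->

  | cacb => cb
  | abcacb => aacb => bcb => b
  | cbcc => ccc
  | cba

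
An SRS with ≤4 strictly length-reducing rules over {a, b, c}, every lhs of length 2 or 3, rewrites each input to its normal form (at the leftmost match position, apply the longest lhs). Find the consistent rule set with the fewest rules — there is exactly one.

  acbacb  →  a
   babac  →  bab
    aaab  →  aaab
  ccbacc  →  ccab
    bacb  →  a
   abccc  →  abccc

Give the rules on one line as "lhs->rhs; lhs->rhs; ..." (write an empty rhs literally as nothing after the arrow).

  | acbacb => bacb => bb => a
  | babac => bab
  | aaab
  | ccbacc => ccbbb => ccab

ac->; acc->bb; bb->a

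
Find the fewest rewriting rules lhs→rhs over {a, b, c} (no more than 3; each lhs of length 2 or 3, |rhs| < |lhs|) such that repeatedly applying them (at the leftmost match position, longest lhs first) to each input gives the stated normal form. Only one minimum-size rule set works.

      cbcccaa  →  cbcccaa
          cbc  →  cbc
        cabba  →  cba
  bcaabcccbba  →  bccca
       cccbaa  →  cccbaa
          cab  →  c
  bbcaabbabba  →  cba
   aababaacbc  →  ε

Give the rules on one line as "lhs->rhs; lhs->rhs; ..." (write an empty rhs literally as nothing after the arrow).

  | cbcccaa
  | cbc
  | cabba => cba
  | bcaabcccbba => bcacccbba => bcccbba => bccca

ab->; ac->; bb->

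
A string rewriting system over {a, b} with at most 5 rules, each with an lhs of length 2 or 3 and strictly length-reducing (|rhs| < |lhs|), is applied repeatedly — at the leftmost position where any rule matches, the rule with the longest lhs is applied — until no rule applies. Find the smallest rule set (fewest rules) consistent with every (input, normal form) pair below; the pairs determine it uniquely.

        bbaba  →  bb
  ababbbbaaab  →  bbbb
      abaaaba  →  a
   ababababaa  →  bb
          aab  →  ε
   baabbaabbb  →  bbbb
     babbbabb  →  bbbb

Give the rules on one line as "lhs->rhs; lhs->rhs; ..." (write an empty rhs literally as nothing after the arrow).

aa->; aab->; ab->; aba->

  | bbaba => bb
  | ababbbbaaab => bbbbaaab => bbbbab => bbbb
  | abaaaba => aaba => a
  | ababababaa => bababaa => bbaa => bb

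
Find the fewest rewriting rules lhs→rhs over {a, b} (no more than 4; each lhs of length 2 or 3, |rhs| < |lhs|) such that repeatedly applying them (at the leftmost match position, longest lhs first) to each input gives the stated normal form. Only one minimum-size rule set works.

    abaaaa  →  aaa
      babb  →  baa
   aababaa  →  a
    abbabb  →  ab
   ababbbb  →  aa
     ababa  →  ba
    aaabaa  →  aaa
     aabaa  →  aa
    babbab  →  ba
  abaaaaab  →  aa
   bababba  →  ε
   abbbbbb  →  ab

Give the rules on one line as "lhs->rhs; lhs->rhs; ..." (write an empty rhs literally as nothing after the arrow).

aab->; aba->; bb->a

  | abaaaa => aaa
  | babb => baa
  | aababaa => abaa => a
  | abbabb => aaabb => ab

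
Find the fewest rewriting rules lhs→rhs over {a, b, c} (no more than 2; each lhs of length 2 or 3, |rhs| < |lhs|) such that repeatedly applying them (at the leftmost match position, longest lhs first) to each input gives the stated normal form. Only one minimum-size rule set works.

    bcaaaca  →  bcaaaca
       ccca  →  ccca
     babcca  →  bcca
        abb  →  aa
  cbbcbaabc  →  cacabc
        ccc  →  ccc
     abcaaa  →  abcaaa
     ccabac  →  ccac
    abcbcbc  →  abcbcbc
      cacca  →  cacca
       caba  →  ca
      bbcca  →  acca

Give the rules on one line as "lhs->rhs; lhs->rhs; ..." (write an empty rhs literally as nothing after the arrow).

ba->; bb->a

  | bcaaaca
  | ccca
  | babcca => bcca
  | abb => aa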